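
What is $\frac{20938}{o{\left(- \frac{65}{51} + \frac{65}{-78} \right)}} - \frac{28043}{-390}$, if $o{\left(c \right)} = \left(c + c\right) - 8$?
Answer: $- \frac{398986031}{242970} \approx -1642.1$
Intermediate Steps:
$o{\left(c \right)} = -8 + 2 c$ ($o{\left(c \right)} = 2 c - 8 = -8 + 2 c$)
$\frac{20938}{o{\left(- \frac{65}{51} + \frac{65}{-78} \right)}} - \frac{28043}{-390} = \frac{20938}{-8 + 2 \left(- \frac{65}{51} + \frac{65}{-78}\right)} - \frac{28043}{-390} = \frac{20938}{-8 + 2 \left(\left(-65\right) \frac{1}{51} + 65 \left(- \frac{1}{78}\right)\right)} - - \frac{28043}{390} = \frac{20938}{-8 + 2 \left(- \frac{65}{51} - \frac{5}{6}\right)} + \frac{28043}{390} = \frac{20938}{-8 + 2 \left(- \frac{215}{102}\right)} + \frac{28043}{390} = \frac{20938}{-8 - \frac{215}{51}} + \frac{28043}{390} = \frac{20938}{- \frac{623}{51}} + \frac{28043}{390} = 20938 \left(- \frac{51}{623}\right) + \frac{28043}{390} = - \frac{1067838}{623} + \frac{28043}{390} = - \frac{398986031}{242970}$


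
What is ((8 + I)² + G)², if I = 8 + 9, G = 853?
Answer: 2184484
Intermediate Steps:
I = 17
((8 + I)² + G)² = ((8 + 17)² + 853)² = (25² + 853)² = (625 + 853)² = 1478² = 2184484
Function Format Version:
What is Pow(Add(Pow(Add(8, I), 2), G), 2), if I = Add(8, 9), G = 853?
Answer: 2184484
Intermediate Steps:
I = 17
Pow(Add(Pow(Add(8, I), 2), G), 2) = Pow(Add(Pow(Add(8, 17), 2), 853), 2) = Pow(Add(Pow(25, 2), 853), 2) = Pow(Add(625, 853), 2) = Pow(1478, 2) = 2184484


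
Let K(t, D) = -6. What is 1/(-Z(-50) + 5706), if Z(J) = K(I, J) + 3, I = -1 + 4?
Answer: 1/5709 ≈ 0.00017516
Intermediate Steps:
I = 3
Z(J) = -3 (Z(J) = -6 + 3 = -3)
1/(-Z(-50) + 5706) = 1/(-1*(-3) + 5706) = 1/(3 + 5706) = 1/5709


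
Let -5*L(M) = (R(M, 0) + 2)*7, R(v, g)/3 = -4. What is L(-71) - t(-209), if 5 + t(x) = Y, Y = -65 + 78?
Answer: 6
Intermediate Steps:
R(v, g) = -12 (R(v, g) = 3*(-4) = -12)
Y = 13
t(x) = 8 (t(x) = -5 + 13 = 8)
L(M) = 14 (L(M) = -(-12 + 2)*7/5 = -(-2)*7 = -⅕*(-70) = 14)
L(-71) - t(-209) = 14 - 1*8 = 14 - 8 = 6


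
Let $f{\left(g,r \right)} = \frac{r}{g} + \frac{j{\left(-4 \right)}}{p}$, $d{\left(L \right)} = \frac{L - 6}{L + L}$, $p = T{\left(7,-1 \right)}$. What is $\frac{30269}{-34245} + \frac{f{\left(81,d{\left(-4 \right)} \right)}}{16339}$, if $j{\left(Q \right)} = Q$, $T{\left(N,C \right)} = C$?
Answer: $- \frac{17799396571}{20143045980} \approx -0.88365$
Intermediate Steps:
$p = -1$
$d{\left(L \right)} = \frac{-6 + L}{2 L}$
$f{\left(g,r \right)} = 4 + \frac{r}{g}$ ($f{\left(g,r \right)} = \frac{r}{g} - \frac{4}{-1} = \frac{r}{g} - -4 = \frac{r}{g} + 4 = 4 + \frac{r}{g}$)
$\frac{30269}{-34245} + \frac{f{\left(81,d{\left(-4 \right)} \right)}}{16339} = \frac{30269}{-34245} + \frac{4 + \frac{\frac{1}{2} \frac{1}{-4} \left(-6 - 4\right)}{81}}{16339} = 30269 \left(- \frac{1}{34245}\right) + \left(4 + \frac{1}{2} \left(- \frac{1}{4}\right) \left(-10\right) \frac{1}{81}\right) \frac{1}{16339} = - \frac{30269}{34245} + \left(4 + \frac{5}{4} \cdot \frac{1}{81}\right) \frac{1}{16339} = - \frac{30269}{34245} + \left(4 + \frac{5}{324}\right) \frac{1}{16339} = - \frac{30269}{34245} + \frac{1301}{324} \cdot \frac{1}{16339} = - \frac{30269}{34245} + \frac{1301}{5293836} = - \frac{17799396571}{20143045980}$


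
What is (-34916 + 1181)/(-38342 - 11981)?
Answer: 2595/3871 ≈ 0.67037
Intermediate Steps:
(-34916 + 1181)/(-38342 - 11981) = -33735/(-50323) = -33735*(-1/50323) = 2595/3871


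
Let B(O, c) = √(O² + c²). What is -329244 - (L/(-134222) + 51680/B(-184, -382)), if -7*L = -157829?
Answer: -44191765621/134222 - 5168*√44945/8989 ≈ -3.2937e+5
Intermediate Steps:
L = 22547 (L = -⅐*(-157829) = 22547)
-329244 - (L/(-134222) + 51680/B(-184, -382)) = -329244 - (22547/(-134222) + 51680/(√((-184)² + (-382)²))) = -329244 - (22547*(-1/134222) + 51680/(√(33856 + 145924))) = -329244 - (-22547/134222 + 51680/(√179780)) = -329244 - (-22547/134222 + 51680/((2*√44945))) = -329244 - (-22547/134222 + 51680*(√44945/89890)) = -329244 - (-22547/134222 + 5168*√44945/8989) = -329244 + (22547/134222 - 5168*√44945/8989) = -44191765621/134222 - 5168*√44945/8989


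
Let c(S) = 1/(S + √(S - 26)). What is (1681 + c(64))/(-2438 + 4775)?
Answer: 1136927/1580591 - √38/9483546 ≈ 0.71930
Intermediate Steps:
c(S) = 1/(S + √(-26 + S))
(1681 + c(64))/(-2438 + 4775) = (1681 + 1/(64 + √(-26 + 64)))/(-2438 + 4775) = (1681 + 1/(64 + √38))/2337 = (1681 + 1/(64 + √38))*(1/2337) = 41/57 + 1/(2337*(64 + √38))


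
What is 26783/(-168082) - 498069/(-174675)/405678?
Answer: -4055145293819/25449986857225 ≈ -0.15934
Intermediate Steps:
26783/(-168082) - 498069/(-174675)/405678 = 26783*(-1/168082) - 498069*(-1/174675)*(1/405678) = -26783/168082 + (166023/58225)*(1/405678) = -26783/168082 + 4257/605656450 = -4055145293819/25449986857225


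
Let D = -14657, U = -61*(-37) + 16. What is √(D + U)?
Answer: 12*I*√86 ≈ 111.28*I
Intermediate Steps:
U = 2273 (U = 2257 + 16 = 2273)
√(D + U) = √(-14657 + 2273) = √(-12384) = 12*I*√86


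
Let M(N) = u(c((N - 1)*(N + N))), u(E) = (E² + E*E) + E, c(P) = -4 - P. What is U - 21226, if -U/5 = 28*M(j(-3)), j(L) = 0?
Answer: -25146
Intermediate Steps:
u(E) = E + 2*E² (u(E) = (E² + E²) + E = 2*E² + E = E + 2*E²)
M(N) = (-7 - 4*N*(-1 + N))*(-4 - 2*N*(-1 + N)) (M(N) = (-4 - (N - 1)*(N + N))*(1 + 2*(-4 - (N - 1)*(N + N))) = (-4 - (-1 + N)*2*N)*(1 + 2*(-4 - (-1 + N)*2*N)) = (-4 - 2*N*(-1 + N))*(1 + 2*(-4 - 2*N*(-1 + N))) = (-4 - 2*N*(-1 + N))*(1 + (-8 - 4*N*(-1 + N))) = (-4 - 2*N*(-1 + N))*(-7 - 4*N*(-1 + N)) = (-7 - 4*N*(-1 + N))*(-4 - 2*N*(-1 + N)))
U = -3920 (U = -140*2*(2 + 0*(-1 + 0))*(7 + 4*0*(-1 + 0)) = -140*2*(2 + 0*(-1))*(7 + 4*0*(-1)) = -140*2*(2 + 0)*(7 + 0) = -140*2*2*7 = -140*28 = -5*784 = -3920)
U - 21226 = -3920 - 21226 = -25146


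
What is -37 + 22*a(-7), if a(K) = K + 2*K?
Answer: -499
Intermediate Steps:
a(K) = 3*K
-37 + 22*a(-7) = -37 + 22*(3*(-7)) = -37 + 22*(-21) = -37 - 462 = -499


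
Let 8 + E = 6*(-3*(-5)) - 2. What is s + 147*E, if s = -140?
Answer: 11620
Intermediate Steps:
E = 80 (E = -8 + (6*(-3*(-5)) - 2) = -8 + (6*15 - 2) = -8 + (90 - 2) = -8 + 88 = 80)
s + 147*E = -140 + 147*80 = -140 + 11760 = 11620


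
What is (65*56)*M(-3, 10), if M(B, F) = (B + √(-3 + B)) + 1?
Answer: -7280 + 3640*I*√6 ≈ -7280.0 + 8916.1*I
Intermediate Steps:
M(B, F) = 1 + B + √(-3 + B)
(65*56)*M(-3, 10) = (65*56)*(1 - 3 + √(-3 - 3)) = 3640*(1 - 3 + √(-6)) = 3640*(1 - 3 + I*√6) = 3640*(-2 + I*√6) = -7280 + 3640*I*√6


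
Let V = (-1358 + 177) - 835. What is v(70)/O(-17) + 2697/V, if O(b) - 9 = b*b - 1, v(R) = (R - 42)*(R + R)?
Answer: 789079/66528 ≈ 11.861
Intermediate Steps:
V = -2016 (V = -1181 - 835 = -2016)
v(R) = 2*R*(-42 + R) (v(R) = (-42 + R)*(2*R) = 2*R*(-42 + R))
O(b) = 8 + b² (O(b) = 9 + (b*b - 1) = 9 + (b² - 1) = 9 + (-1 + b²) = 8 + b²)
v(70)/O(-17) + 2697/V = (2*70*(-42 + 70))/(8 + (-17)²) + 2697/(-2016) = (2*70*28)/(8 + 289) + 2697*(-1/2016) = 3920/297 - 899/672 = 789079/66528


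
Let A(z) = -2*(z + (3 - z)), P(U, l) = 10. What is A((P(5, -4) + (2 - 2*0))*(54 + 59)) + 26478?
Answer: 26472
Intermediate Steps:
A(z) = -6 (A(z) = -2*3 = -6)
A((P(5, -4) + (2 - 2*0))*(54 + 59)) + 26478 = -6 + 26478 = 26472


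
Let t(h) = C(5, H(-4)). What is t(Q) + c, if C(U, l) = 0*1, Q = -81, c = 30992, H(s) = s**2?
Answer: 30992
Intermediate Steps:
C(U, l) = 0
t(h) = 0
t(Q) + c = 0 + 30992 = 30992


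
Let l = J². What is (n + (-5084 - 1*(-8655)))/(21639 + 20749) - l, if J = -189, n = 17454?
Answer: -1514120723/42388 ≈ -35721.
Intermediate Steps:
l = 35721 (l = (-189)² = 35721)
(n + (-5084 - 1*(-8655)))/(21639 + 20749) - l = (17454 + (-5084 - 1*(-8655)))/(21639 + 20749) - 1*35721 = (17454 + (-5084 + 8655))/42388 - 35721 = (17454 + 3571)*(1/42388) - 35721 = 21025*(1/42388) - 35721 = 21025/42388 - 35721 = -1514120723/42388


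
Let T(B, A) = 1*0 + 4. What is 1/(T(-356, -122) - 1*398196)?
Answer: -1/398192 ≈ -2.5114e-6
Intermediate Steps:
T(B, A) = 4 (T(B, A) = 0 + 4 = 4)
1/(T(-356, -122) - 1*398196) = 1/(4 - 1*398196) = 1/(4 - 398196) = 1/(-398192) = -1/398192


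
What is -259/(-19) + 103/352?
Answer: 93125/6688 ≈ 13.924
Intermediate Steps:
-259/(-19) + 103/352 = -259*(-1/19) + 103*(1/352) = 259/19 + 103/352 = 93125/6688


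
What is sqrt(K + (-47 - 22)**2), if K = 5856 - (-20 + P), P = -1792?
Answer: 3*sqrt(1381) ≈ 111.49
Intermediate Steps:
K = 7668 (K = 5856 - (-20 - 1792) = 5856 - 1*(-1812) = 5856 + 1812 = 7668)
sqrt(K + (-47 - 22)**2) = sqrt(7668 + (-47 - 22)**2) = sqrt(7668 + (-69)**2) = sqrt(7668 + 4761) = sqrt(12429) = 3*sqrt(1381)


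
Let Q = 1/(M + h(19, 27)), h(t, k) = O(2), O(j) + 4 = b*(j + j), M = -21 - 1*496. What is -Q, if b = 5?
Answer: 1/501 ≈ 0.0019960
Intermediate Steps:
M = -517 (M = -21 - 496 = -517)
O(j) = -4 + 10*j (O(j) = -4 + 5*(j + j) = -4 + 5*(2*j) = -4 + 10*j)
h(t, k) = 16 (h(t, k) = -4 + 10*2 = -4 + 20 = 16)
Q = -1/501 (Q = 1/(-517 + 16) = 1/(-501) = -1/501 ≈ -0.0019960)
-Q = -1*(-1/501) = 1/501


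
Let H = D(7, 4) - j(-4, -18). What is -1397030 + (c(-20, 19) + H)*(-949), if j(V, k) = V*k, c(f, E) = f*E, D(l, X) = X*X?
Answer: -983266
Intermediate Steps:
D(l, X) = X**2
c(f, E) = E*f
H = -56 (H = 4**2 - (-4)*(-18) = 16 - 1*72 = 16 - 72 = -56)
-1397030 + (c(-20, 19) + H)*(-949) = -1397030 + (19*(-20) - 56)*(-949) = -1397030 + (-380 - 56)*(-949) = -1397030 - 436*(-949) = -1397030 + 413764 = -983266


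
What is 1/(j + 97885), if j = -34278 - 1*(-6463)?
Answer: 1/70070 ≈ 1.4271e-5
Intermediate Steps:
j = -27815 (j = -34278 + 6463 = -27815)
1/(j + 97885) = 1/(-27815 + 97885) = 1/70070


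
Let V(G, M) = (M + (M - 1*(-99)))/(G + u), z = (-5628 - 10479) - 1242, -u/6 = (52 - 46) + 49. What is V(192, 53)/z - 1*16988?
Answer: -40672023851/2394162 ≈ -16988.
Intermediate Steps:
u = -330 (u = -6*((52 - 46) + 49) = -6*(6 + 49) = -6*55 = -330)
z = -17349 (z = -16107 - 1242 = -17349)
V(G, M) = (99 + 2*M)/(-330 + G) (V(G, M) = (M + (M - 1*(-99)))/(G - 330) = (M + (M + 99))/(-330 + G) = (M + (99 + M))/(-330 + G) = (99 + 2*M)/(-330 + G))
V(192, 53)/z - 1*16988 = ((99 + 2*53)/(-330 + 192))/(-17349) - 1*16988 = ((99 + 106)/(-138))*(-1/17349) - 16988 = -1/138*205*(-1/17349) - 16988 = -205/138*(-1/17349) - 16988 = 205/2394162 - 16988 = -40672023851/2394162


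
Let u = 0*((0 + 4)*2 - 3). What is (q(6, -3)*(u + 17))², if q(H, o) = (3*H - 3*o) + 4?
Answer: 277729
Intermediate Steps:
q(H, o) = 4 - 3*o + 3*H (q(H, o) = (-3*o + 3*H) + 4 = 4 - 3*o + 3*H)
u = 0 (u = 0*(4*2 - 3) = 0*(8 - 3) = 0*5 = 0)
(q(6, -3)*(u + 17))² = ((4 - 3*(-3) + 3*6)*(0 + 17))² = ((4 + 9 + 18)*17)² = (31*17)² = 527² = 277729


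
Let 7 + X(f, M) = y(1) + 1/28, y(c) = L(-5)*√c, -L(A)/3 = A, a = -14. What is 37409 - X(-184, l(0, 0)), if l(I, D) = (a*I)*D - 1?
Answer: 1047227/28 ≈ 37401.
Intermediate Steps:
L(A) = -3*A
y(c) = 15*√c (y(c) = (-3*(-5))*√c = 15*√c)
l(I, D) = -1 - 14*D*I (l(I, D) = (-14*I)*D - 1 = -14*D*I - 1 = -1 - 14*D*I)
X(f, M) = 225/28 (X(f, M) = -7 + (15*√1 + 1/28) = -7 + (15*1 + 1/28) = -7 + (15 + 1/28) = -7 + 421/28 = 225/28)
37409 - X(-184, l(0, 0)) = 37409 - 1*225/28 = 37409 - 225/28 = 1047227/28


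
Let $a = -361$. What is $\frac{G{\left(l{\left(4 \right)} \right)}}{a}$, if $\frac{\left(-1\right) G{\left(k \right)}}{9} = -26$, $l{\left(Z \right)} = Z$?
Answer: $- \frac{234}{361} \approx -0.6482$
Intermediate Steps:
$G{\left(k \right)} = 234$ ($G{\left(k \right)} = \left(-9\right) \left(-26\right) = 234$)
$\frac{G{\left(l{\left(4 \right)} \right)}}{a} = \frac{234}{-361} = 234 \left(- \frac{1}{361}\right) = - \frac{234}{361}$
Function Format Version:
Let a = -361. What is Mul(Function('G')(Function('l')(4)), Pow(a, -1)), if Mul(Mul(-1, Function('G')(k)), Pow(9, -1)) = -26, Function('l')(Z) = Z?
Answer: Rational(-234, 361) ≈ -0.64820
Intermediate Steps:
Function('G')(k) = 234 (Function('G')(k) = Mul(-9, -26) = 234)
Mul(Function('G')(Function('l')(4)), Pow(a, -1)) = Mul(234, Pow(-361, -1)) = Mul(234, Rational(-1, 361)) = Rational(-234, 361)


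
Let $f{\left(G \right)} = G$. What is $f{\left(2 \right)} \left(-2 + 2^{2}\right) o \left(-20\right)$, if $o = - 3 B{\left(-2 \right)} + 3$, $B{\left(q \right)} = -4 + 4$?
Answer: $-240$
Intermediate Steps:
$B{\left(q \right)} = 0$
$o = 3$ ($o = \left(-3\right) 0 + 3 = 0 + 3 = 3$)
$f{\left(2 \right)} \left(-2 + 2^{2}\right) o \left(-20\right) = 2 \left(-2 + 2^{2}\right) 3 \left(-20\right) = 2 \left(-2 + 4\right) 3 \left(-20\right) = 2 \cdot 2 \cdot 3 \left(-20\right) = 2 \cdot 6 \left(-20\right) = 12 \left(-20\right) = -240$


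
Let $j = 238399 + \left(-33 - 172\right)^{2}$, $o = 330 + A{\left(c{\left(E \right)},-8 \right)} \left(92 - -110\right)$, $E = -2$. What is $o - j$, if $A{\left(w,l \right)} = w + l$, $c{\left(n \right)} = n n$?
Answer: $-280902$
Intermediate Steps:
$c{\left(n \right)} = n^{2}$
$A{\left(w,l \right)} = l + w$
$o = -478$ ($o = 330 + \left(-8 + \left(-2\right)^{2}\right) \left(92 - -110\right) = 330 + \left(-8 + 4\right) \left(92 + 110\right) = 330 - 808 = -478$)
$j = 280424$ ($j = 238399 + \left(-205\right)^{2} = 238399 + 42025 = 280424$)
$o - j = -478 - 280424 = -280902$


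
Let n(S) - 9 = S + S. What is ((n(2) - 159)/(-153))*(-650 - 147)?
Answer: -116362/153 ≈ -760.54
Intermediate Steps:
n(S) = 9 + 2*S (n(S) = 9 + (S + S) = 9 + 2*S)
((n(2) - 159)/(-153))*(-650 - 147) = (((9 + 2*2) - 159)/(-153))*(-650 - 147) = (((9 + 4) - 159)*(-1/153))*(-797) = ((13 - 159)*(-1/153))*(-797) = -146*(-1/153)*(-797) = (146/153)*(-797) = -116362/153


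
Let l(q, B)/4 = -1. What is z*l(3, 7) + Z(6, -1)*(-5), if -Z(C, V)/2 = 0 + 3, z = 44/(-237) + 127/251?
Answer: 1708390/59487 ≈ 28.719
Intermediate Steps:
z = 19055/59487 (z = 44*(-1/237) + 127*(1/251) = -44/237 + 127/251 = 19055/59487 ≈ 0.32032)
l(q, B) = -4 (l(q, B) = 4*(-1) = -4)
Z(C, V) = -6 (Z(C, V) = -2*(0 + 3) = -2*3 = -6)
z*l(3, 7) + Z(6, -1)*(-5) = (19055/59487)*(-4) - 6*(-5) = -76220/59487 + 30 = 1708390/59487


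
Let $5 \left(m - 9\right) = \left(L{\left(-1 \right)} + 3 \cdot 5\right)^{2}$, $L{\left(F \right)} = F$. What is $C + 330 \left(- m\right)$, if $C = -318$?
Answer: $-16224$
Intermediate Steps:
$m = \frac{241}{5}$ ($m = 9 + \frac{\left(-1 + 3 \cdot 5\right)^{2}}{5} = 9 + \frac{\left(-1 + 15\right)^{2}}{5} = 9 + \frac{14^{2}}{5} = 9 + \frac{1}{5} \cdot 196 = 9 + \frac{196}{5} = \frac{241}{5} \approx 48.2$)
$C + 330 \left(- m\right) = -318 + 330 \left(\left(-1\right) \frac{241}{5}\right) = -318 + 330 \left(- \frac{241}{5}\right) = -318 - 15906 = -16224$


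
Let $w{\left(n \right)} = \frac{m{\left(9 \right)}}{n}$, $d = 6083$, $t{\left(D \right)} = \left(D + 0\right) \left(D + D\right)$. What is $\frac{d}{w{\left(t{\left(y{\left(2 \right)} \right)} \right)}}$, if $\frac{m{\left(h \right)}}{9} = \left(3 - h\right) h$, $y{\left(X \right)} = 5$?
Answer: $- \frac{152075}{243} \approx -625.82$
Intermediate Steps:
$t{\left(D \right)} = 2 D^{2}$ ($t{\left(D \right)} = D 2 D = 2 D^{2}$)
$m{\left(h \right)} = 9 h \left(3 - h\right)$ ($m{\left(h \right)} = 9 \left(3 - h\right) h = 9 h \left(3 - h\right)$)
$w{\left(n \right)} = - \frac{486}{n}$ ($w{\left(n \right)} = \frac{9 \cdot 9 \left(3 - 9\right)}{n} = \frac{9 \cdot 9 \left(-6\right)}{n} = - \frac{486}{n}$)
$\frac{d}{w{\left(t{\left(y{\left(2 \right)} \right)} \right)}} = \frac{6083}{\left(-486\right) \frac{1}{2 \cdot 5^{2}}} = \frac{6083}{\left(-486\right) \frac{1}{2 \cdot 25}} = \frac{6083}{\left(-486\right) \frac{1}{50}} = \frac{6083}{- \frac{243}{25}} = 6083 \left(- \frac{25}{243}\right) = - \frac{152075}{243}$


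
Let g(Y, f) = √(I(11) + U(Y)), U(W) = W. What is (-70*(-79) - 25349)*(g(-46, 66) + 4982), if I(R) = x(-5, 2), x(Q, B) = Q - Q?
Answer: -98738258 - 19819*I*√46 ≈ -9.8738e+7 - 1.3442e+5*I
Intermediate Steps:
x(Q, B) = 0
I(R) = 0
g(Y, f) = √Y (g(Y, f) = √(0 + Y) = √Y)
(-70*(-79) - 25349)*(g(-46, 66) + 4982) = (-70*(-79) - 25349)*(√(-46) + 4982) = (5530 - 25349)*(I*√46 + 4982) = -19819*(4982 + I*√46) = -98738258 - 19819*I*√46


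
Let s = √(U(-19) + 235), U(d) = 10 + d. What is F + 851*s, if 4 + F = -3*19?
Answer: -61 + 851*√226 ≈ 12732.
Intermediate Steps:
F = -61 (F = -4 - 3*19 = -4 - 57 = -61)
s = √226 (s = √((10 - 19) + 235) = √(-9 + 235) = √226 ≈ 15.033)
F + 851*s = -61 + 851*√226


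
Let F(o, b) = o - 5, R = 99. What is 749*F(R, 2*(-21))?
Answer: 70406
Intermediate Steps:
F(o, b) = -5 + o
749*F(R, 2*(-21)) = 749*(-5 + 99) = 749*94 = 70406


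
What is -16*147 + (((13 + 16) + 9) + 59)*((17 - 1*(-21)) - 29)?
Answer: -1479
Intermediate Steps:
-16*147 + (((13 + 16) + 9) + 59)*((17 - 1*(-21)) - 29) = -2352 + ((29 + 9) + 59)*((17 + 21) - 29) = -2352 + (38 + 59)*(38 - 29) = -2352 + 97*9 = -2352 + 873 = -1479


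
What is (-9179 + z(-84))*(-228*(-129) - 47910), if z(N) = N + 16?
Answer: 171051006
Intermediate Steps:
z(N) = 16 + N
(-9179 + z(-84))*(-228*(-129) - 47910) = (-9179 + (16 - 84))*(-228*(-129) - 47910) = (-9179 - 68)*(29412 - 47910) = -9247*(-18498) = 171051006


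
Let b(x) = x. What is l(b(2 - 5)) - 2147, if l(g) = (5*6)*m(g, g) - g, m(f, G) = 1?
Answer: -2114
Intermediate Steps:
l(g) = 30 - g (l(g) = (5*6)*1 - g = 30*1 - g = 30 - g)
l(b(2 - 5)) - 2147 = (30 - (2 - 5)) - 2147 = (30 - 1*(-3)) - 2147 = (30 + 3) - 2147 = 33 - 2147 = -2114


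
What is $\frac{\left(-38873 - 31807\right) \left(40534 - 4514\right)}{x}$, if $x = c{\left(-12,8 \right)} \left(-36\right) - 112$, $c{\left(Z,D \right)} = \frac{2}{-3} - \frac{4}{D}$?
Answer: $\frac{254589360}{7} \approx 3.637 \cdot 10^{7}$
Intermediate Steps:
$c{\left(Z,D \right)} = - \frac{2}{3} - \frac{4}{D}$ ($c{\left(Z,D \right)} = 2 \left(- \frac{1}{3}\right) - \frac{4}{D} = - \frac{2}{3} - \frac{4}{D}$)
$x = -70$ ($x = \left(- \frac{2}{3} - \frac{4}{8}\right) \left(-36\right) - 112 = \left(- \frac{2}{3} - \frac{1}{2}\right) \left(-36\right) - 112 = \left(- \frac{7}{6}\right) \left(-36\right) - 112 = 42 - 112 = -70$)
$\frac{\left(-38873 - 31807\right) \left(40534 - 4514\right)}{x} = \frac{\left(-38873 - 31807\right) \left(40534 - 4514\right)}{-70} = \left(-38873 - 31807\right) 36020 \left(- \frac{1}{70}\right) = \left(-70680\right) 36020 \left(- \frac{1}{70}\right) = \left(-2545893600\right) \left(- \frac{1}{70}\right) = \frac{254589360}{7}$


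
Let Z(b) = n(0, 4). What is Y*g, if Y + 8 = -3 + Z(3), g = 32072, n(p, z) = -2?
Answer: -416936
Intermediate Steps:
Z(b) = -2
Y = -13 (Y = -8 + (-3 - 2) = -8 - 5 = -13)
Y*g = -13*32072 = -416936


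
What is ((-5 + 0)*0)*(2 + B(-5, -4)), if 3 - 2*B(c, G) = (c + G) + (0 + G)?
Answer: 0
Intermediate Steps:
B(c, G) = 3/2 - G - c/2 (B(c, G) = 3/2 - ((c + G) + (0 + G))/2 = 3/2 - ((G + c) + G)/2 = 3/2 - (c + 2*G)/2 = 3/2 + (-G - c/2) = 3/2 - G - c/2)
((-5 + 0)*0)*(2 + B(-5, -4)) = ((-5 + 0)*0)*(2 + (3/2 - 1*(-4) - ½*(-5))) = (-5*0)*(2 + (3/2 + 4 + 5/2)) = 0*(2 + 8) = 0*10 = 0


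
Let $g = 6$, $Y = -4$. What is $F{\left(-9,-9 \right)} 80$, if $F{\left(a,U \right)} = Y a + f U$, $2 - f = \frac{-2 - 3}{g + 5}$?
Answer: $\frac{12240}{11} \approx 1112.7$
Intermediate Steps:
$f = \frac{27}{11}$ ($f = 2 - \frac{-2 - 3}{6 + 5} = 2 - - \frac{5}{11} = 2 + \frac{5}{11} = \frac{27}{11} \approx 2.4545$)
$F{\left(a,U \right)} = - 4 a + \frac{27 U}{11}$
$F{\left(-9,-9 \right)} 80 = \left(\left(-4\right) \left(-9\right) + \frac{27}{11} \left(-9\right)\right) 80 = \left(36 - \frac{243}{11}\right) 80 = \frac{153}{11} \cdot 80 = \frac{12240}{11}$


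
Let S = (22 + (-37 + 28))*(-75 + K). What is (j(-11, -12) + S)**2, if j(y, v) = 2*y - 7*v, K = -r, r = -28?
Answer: 301401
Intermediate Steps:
K = 28 (K = -1*(-28) = 28)
j(y, v) = -7*v + 2*y
S = -611 (S = (22 + (-37 + 28))*(-75 + 28) = (22 - 9)*(-47) = 13*(-47) = -611)
(j(-11, -12) + S)**2 = ((-7*(-12) + 2*(-11)) - 611)**2 = ((84 - 22) - 611)**2 = (62 - 611)**2 = (-549)**2 = 301401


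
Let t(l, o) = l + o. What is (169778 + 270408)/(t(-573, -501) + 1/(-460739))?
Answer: -202810857454/494833687 ≈ -409.86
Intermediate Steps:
(169778 + 270408)/(t(-573, -501) + 1/(-460739)) = (169778 + 270408)/((-573 - 501) + 1/(-460739)) = 440186/(-1074 - 1/460739) = 440186/(-494833687/460739) = 440186*(-460739/494833687) = -202810857454/494833687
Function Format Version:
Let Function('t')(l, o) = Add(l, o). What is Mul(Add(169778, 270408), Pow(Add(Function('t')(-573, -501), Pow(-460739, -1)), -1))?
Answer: Rational(-202810857454, 494833687) ≈ -409.86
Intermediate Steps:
Mul(Add(169778, 270408), Pow(Add(Function('t')(-573, -501), Pow(-460739, -1)), -1)) = Mul(Add(169778, 270408), Pow(Add(Add(-573, -501), Pow(-460739, -1)), -1)) = Mul(440186, Pow(Add(-1074, Rational(-1, 460739)), -1)) = Mul(440186, Pow(Rational(-494833687, 460739), -1)) = Mul(440186, Rational(-460739, 494833687)) = Rational(-202810857454, 494833687)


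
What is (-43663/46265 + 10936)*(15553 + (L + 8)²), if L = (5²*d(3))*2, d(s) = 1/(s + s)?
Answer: 72030507656506/416385 ≈ 1.7299e+8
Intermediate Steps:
d(s) = 1/(2*s)
L = 25/3 (L = (5²*((½)/3))*2 = (25*((½)*(⅓)))*2 = (25*(⅙))*2 = (25/6)*2 = 25/3 ≈ 8.3333)
(-43663/46265 + 10936)*(15553 + (L + 8)²) = (-43663/46265 + 10936)*(15553 + (25/3 + 8)²) = (-43663*1/46265 + 10936)*(15553 + (49/3)²) = (-43663/46265 + 10936)*(15553 + 2401/9) = (505910377/46265)*(142378/9) = 72030507656506/416385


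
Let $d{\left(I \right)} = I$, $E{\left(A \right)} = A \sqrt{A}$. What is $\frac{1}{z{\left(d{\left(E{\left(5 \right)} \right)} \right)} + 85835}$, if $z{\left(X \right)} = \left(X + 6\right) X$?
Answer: $\frac{4298}{369455855} - \frac{3 \sqrt{5}}{738911710} \approx 1.1624 \cdot 10^{-5}$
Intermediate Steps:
$E{\left(A \right)} = A^{\frac{3}{2}}$
$z{\left(X \right)} = X \left(6 + X\right)$ ($z{\left(X \right)} = \left(6 + X\right) X = X \left(6 + X\right)$)
$\frac{1}{z{\left(d{\left(E{\left(5 \right)} \right)} \right)} + 85835} = \frac{1}{5^{\frac{3}{2}} \left(6 + 5^{\frac{3}{2}}\right) + 85835} = \frac{1}{5 \sqrt{5} \left(6 + 5 \sqrt{5}\right) + 85835} = \frac{1}{85835 + 5 \sqrt{5} \left(6 + 5 \sqrt{5}\right)}$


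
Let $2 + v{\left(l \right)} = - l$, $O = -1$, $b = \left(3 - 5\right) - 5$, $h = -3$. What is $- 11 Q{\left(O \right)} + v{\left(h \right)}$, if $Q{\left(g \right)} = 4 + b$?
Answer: $34$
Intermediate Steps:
$b = -7$ ($b = -2 - 5 = -7$)
$v{\left(l \right)} = -2 - l$
$Q{\left(g \right)} = -3$ ($Q{\left(g \right)} = 4 - 7 = -3$)
$- 11 Q{\left(O \right)} + v{\left(h \right)} = \left(-11\right) \left(-3\right) - -1 = 33 + \left(-2 + 3\right) = 33 + 1 = 34$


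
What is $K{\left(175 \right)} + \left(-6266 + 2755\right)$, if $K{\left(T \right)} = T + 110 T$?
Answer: $15914$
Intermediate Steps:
$K{\left(T \right)} = 111 T$
$K{\left(175 \right)} + \left(-6266 + 2755\right) = 111 \cdot 175 + \left(-6266 + 2755\right) = 19425 - 3511 = 15914$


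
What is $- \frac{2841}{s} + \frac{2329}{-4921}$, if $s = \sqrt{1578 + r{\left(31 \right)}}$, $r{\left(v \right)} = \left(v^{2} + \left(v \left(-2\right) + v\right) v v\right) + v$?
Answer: $- \frac{2329}{4921} + \frac{2841 i \sqrt{27221}}{27221} \approx -0.47328 + 17.219 i$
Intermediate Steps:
$r{\left(v \right)} = v + v^{2} - v^{3}$ ($r{\left(v \right)} = \left(v^{2} + \left(- 2 v + v\right) v v\right) + v = \left(v^{2} + - v v v\right) + v = \left(v^{2} + - v^{2} v\right) + v = \left(v^{2} - v^{3}\right) + v = v + v^{2} - v^{3}$)
$s = i \sqrt{27221}$ ($s = \sqrt{1578 + 31 \left(1 + 31 - 31^{2}\right)} = \sqrt{1578 + 31 \left(1 + 31 - 961\right)} = \sqrt{1578 + 31 \left(-929\right)} = \sqrt{1578 - 28799} = \sqrt{-27221} = i \sqrt{27221} \approx 164.99 i$)
$- \frac{2841}{s} + \frac{2329}{-4921} = - \frac{2841}{i \sqrt{27221}} + \frac{2329}{-4921} = - 2841 \left(- \frac{i \sqrt{27221}}{27221}\right) + 2329 \left(- \frac{1}{4921}\right) = \frac{2841 i \sqrt{27221}}{27221} - \frac{2329}{4921} = - \frac{2329}{4921} + \frac{2841 i \sqrt{27221}}{27221}$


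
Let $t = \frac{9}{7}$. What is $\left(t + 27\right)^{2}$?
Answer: $\frac{39204}{49} \approx 800.08$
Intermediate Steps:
$t = \frac{9}{7}$ ($t = 9 \cdot \frac{1}{7} = \frac{9}{7} \approx 1.2857$)
$\left(t + 27\right)^{2} = \left(\frac{9}{7} + 27\right)^{2} = \left(\frac{198}{7}\right)^{2} = \frac{39204}{49}$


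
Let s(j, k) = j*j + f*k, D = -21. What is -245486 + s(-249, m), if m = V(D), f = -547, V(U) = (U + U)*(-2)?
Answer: -229433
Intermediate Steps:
V(U) = -4*U (V(U) = (2*U)*(-2) = -4*U)
m = 84 (m = -4*(-21) = 84)
s(j, k) = j**2 - 547*k (s(j, k) = j*j - 547*k = j**2 - 547*k)
-245486 + s(-249, m) = -245486 + ((-249)**2 - 547*84) = -245486 + (62001 - 45948) = -245486 + 16053 = -229433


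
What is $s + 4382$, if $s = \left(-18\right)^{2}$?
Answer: $4706$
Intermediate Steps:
$s = 324$
$s + 4382 = 324 + 4382 = 4706$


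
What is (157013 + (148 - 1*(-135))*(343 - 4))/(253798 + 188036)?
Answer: 126475/220917 ≈ 0.57250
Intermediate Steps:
(157013 + (148 - 1*(-135))*(343 - 4))/(253798 + 188036) = (157013 + (148 + 135)*339)/441834 = (157013 + 283*339)*(1/441834) = (157013 + 95937)*(1/441834) = 252950*(1/441834) = 126475/220917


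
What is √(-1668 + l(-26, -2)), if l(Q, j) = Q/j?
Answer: I*√1655 ≈ 40.682*I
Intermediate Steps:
√(-1668 + l(-26, -2)) = √(-1668 - 26/(-2)) = √(-1668 - 26*(-½)) = √(-1668 + 13) = √(-1655) = I*√1655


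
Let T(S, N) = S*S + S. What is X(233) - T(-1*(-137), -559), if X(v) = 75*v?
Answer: -1431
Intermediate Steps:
T(S, N) = S + S² (T(S, N) = S² + S = S + S²)
X(233) - T(-1*(-137), -559) = 75*233 - (-1*(-137))*(1 - 1*(-137)) = 17475 - 137*(1 + 137) = 17475 - 137*138 = 17475 - 1*18906 = 17475 - 18906 = -1431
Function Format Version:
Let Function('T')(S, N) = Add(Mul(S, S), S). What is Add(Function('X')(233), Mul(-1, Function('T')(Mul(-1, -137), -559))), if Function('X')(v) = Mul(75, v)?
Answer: -1431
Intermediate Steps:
Function('T')(S, N) = Add(S, Pow(S, 2)) (Function('T')(S, N) = Add(Pow(S, 2), S) = Add(S, Pow(S, 2)))
Add(Function('X')(233), Mul(-1, Function('T')(Mul(-1, -137), -559))) = Add(Mul(75, 233), Mul(-1, Mul(Mul(-1, -137), Add(1, Mul(-1, -137))))) = Add(17475, Mul(-1, Mul(137, Add(1, 137)))) = Add(17475, Mul(-1, Mul(137, 138))) = Add(17475, Mul(-1, 18906)) = Add(17475, -18906) = -1431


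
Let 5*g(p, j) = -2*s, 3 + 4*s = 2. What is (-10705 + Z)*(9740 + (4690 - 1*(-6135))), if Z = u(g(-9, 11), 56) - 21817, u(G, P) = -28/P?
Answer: -1337650425/2 ≈ -6.6883e+8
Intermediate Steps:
s = -1/4 (s = -3/4 + (1/4)*2 = -3/4 + 1/2 = -1/4 ≈ -0.25000)
g(p, j) = 1/10 (g(p, j) = (-2*(-1/4))/5 = (1/5)*(1/2) = 1/10)
Z = -43635/2 (Z = -28/56 - 21817 = -28*1/56 - 21817 = -1/2 - 21817 = -43635/2 ≈ -21818.)
(-10705 + Z)*(9740 + (4690 - 1*(-6135))) = (-10705 - 43635/2)*(9740 + (4690 - 1*(-6135))) = -65045*(9740 + (4690 + 6135))/2 = -65045*(9740 + 10825)/2 = -65045/2*20565 = -1337650425/2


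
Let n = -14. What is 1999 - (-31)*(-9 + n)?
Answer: 1286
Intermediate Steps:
1999 - (-31)*(-9 + n) = 1999 - (-31)*(-9 - 14) = 1999 - (-31)*(-23) = 1999 - 1*713 = 1999 - 713 = 1286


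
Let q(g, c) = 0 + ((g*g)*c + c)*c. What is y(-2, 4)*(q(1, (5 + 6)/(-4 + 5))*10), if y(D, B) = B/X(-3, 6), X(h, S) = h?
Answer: -9680/3 ≈ -3226.7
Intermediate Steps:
y(D, B) = -B/3 (y(D, B) = B/(-3) = B*(-⅓) = -B/3)
q(g, c) = c*(c + c*g²) (q(g, c) = 0 + (g²*c + c)*c = 0 + (c*g² + c)*c = 0 + (c + c*g²)*c = 0 + c*(c + c*g²) = c*(c + c*g²))
y(-2, 4)*(q(1, (5 + 6)/(-4 + 5))*10) = (-⅓*4)*((((5 + 6)/(-4 + 5))²*(1 + 1²))*10) = -4*(11/1)²*(1 + 1)*10/3 = -4*(11*1)²*2*10/3 = -4*11²*2*10/3 = -4*121*2*10/3 = -968*10/3 = -4/3*2420 = -9680/3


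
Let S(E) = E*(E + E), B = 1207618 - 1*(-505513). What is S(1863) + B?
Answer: 8654669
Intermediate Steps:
B = 1713131 (B = 1207618 + 505513 = 1713131)
S(E) = 2*E² (S(E) = E*(2*E) = 2*E²)
S(1863) + B = 2*1863² + 1713131 = 2*3470769 + 1713131 = 6941538 + 1713131 = 8654669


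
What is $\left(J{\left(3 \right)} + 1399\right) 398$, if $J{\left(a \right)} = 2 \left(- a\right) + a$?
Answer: $555608$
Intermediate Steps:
$J{\left(a \right)} = - a$ ($J{\left(a \right)} = - 2 a + a = - a$)
$\left(J{\left(3 \right)} + 1399\right) 398 = \left(\left(-1\right) 3 + 1399\right) 398 = \left(-3 + 1399\right) 398 = 1396 \cdot 398 = 555608$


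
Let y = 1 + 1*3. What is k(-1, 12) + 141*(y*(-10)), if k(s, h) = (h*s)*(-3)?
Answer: -5604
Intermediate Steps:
k(s, h) = -3*h*s
y = 4 (y = 1 + 3 = 4)
k(-1, 12) + 141*(y*(-10)) = -3*12*(-1) + 141*(4*(-10)) = 36 + 141*(-40) = 36 - 5640 = -5604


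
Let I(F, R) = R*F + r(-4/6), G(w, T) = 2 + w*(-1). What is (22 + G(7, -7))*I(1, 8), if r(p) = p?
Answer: 374/3 ≈ 124.67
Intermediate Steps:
G(w, T) = 2 - w
I(F, R) = -2/3 + F*R (I(F, R) = R*F - 4/6 = F*R - 4*1/6 = F*R - 2/3 = -2/3 + F*R)
(22 + G(7, -7))*I(1, 8) = (22 + (2 - 1*7))*(-2/3 + 1*8) = (22 + (2 - 7))*(-2/3 + 8) = (22 - 5)*(22/3) = 17*(22/3) = 374/3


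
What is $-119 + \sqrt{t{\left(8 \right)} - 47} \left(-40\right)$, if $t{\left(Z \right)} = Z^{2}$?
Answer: $-119 - 40 \sqrt{17} \approx -283.92$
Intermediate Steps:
$-119 + \sqrt{t{\left(8 \right)} - 47} \left(-40\right) = -119 + \sqrt{8^{2} - 47} \left(-40\right) = -119 + \sqrt{64 - 47} \left(-40\right) = -119 + \sqrt{17} \left(-40\right) = -119 - 40 \sqrt{17}$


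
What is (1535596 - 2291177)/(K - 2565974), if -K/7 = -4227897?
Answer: -755581/27029305 ≈ -0.027954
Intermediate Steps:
K = 29595279 (K = -7*(-4227897) = 29595279)
(1535596 - 2291177)/(K - 2565974) = (1535596 - 2291177)/(29595279 - 2565974) = -755581/27029305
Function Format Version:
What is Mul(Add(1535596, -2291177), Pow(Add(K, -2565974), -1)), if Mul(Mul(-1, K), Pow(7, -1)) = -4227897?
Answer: Rational(-755581, 27029305) ≈ -0.027954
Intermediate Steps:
K = 29595279 (K = Mul(-7, -4227897) = 29595279)
Mul(Add(1535596, -2291177), Pow(Add(K, -2565974), -1)) = Mul(Add(1535596, -2291177), Pow(Add(29595279, -2565974), -1)) = Mul(-755581, Pow(27029305, -1)) = Mul(-755581, Rational(1, 27029305)) = Rational(-755581, 27029305)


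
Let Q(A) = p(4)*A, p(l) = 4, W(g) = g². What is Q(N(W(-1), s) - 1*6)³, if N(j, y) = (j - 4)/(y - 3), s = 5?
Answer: -27000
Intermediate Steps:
N(j, y) = (-4 + j)/(-3 + y)
Q(A) = 4*A
Q(N(W(-1), s) - 1*6)³ = (4*((-4 + (-1)²)/(-3 + 5) - 1*6))³ = (4*((-4 + 1)/2 - 6))³ = (4*((½)*(-3) - 6))³ = (4*(-3/2 - 6))³ = (4*(-15/2))³ = (-30)³ = -27000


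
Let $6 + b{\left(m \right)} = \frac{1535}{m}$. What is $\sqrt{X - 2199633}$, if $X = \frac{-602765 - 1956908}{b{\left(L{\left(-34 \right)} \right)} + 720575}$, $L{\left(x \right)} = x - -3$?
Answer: $\frac{i \sqrt{274350516919577672070}}{11168052} \approx 1483.1 i$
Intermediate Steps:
$L{\left(x \right)} = 3 + x$ ($L{\left(x \right)} = x + 3 = 3 + x$)
$b{\left(m \right)} = -6 + \frac{1535}{m}$
$X = - \frac{79349863}{22336104}$ ($X = \frac{-602765 - 1956908}{\left(-6 + \frac{1535}{3 - 34}\right) + 720575} = - \frac{2559673}{\left(-6 + \frac{1535}{-31}\right) + 720575} = - \frac{2559673}{\left(-6 + 1535 \left(- \frac{1}{31}\right)\right) + 720575} = - \frac{2559673}{\left(-6 - \frac{1535}{31}\right) + 720575} = - \frac{2559673}{- \frac{1721}{31} + 720575} = - \frac{2559673}{\frac{22336104}{31}} = \left(-2559673\right) \frac{31}{22336104} = - \frac{79349863}{22336104} \approx -3.5525$)
$\sqrt{X - 2199633} = \sqrt{- \frac{79349863}{22336104} - 2199633} = \sqrt{- \frac{49131310799695}{22336104}} = \frac{i \sqrt{274350516919577672070}}{11168052}$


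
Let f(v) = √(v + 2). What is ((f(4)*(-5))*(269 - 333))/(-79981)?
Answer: -320*√6/79981 ≈ -0.0098003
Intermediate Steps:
f(v) = √(2 + v)
((f(4)*(-5))*(269 - 333))/(-79981) = ((√(2 + 4)*(-5))*(269 - 333))/(-79981) = ((√6*(-5))*(-64))*(-1/79981) = (-5*√6*(-64))*(-1/79981) = (320*√6)*(-1/79981) = -320*√6/79981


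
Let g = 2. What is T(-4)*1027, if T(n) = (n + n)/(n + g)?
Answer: 4108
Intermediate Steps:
T(n) = 2*n/(2 + n) (T(n) = (n + n)/(n + 2) = (2*n)/(2 + n) = 2*n/(2 + n))
T(-4)*1027 = (2*(-4)/(2 - 4))*1027 = (2*(-4)/(-2))*1027 = (2*(-4)*(-½))*1027 = 4*1027 = 4108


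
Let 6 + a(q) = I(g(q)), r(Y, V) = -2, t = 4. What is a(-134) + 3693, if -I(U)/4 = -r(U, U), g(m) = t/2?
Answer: 3679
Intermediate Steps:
g(m) = 2 (g(m) = 4/2 = 4*(½) = 2)
I(U) = -8 (I(U) = -(-4)*(-2) = -4*2 = -8)
a(q) = -14 (a(q) = -6 - 8 = -14)
a(-134) + 3693 = -14 + 3693 = 3679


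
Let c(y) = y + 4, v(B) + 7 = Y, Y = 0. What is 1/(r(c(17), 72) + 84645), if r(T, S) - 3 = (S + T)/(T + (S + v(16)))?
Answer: 86/7279821 ≈ 1.1813e-5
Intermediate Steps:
v(B) = -7 (v(B) = -7 + 0 = -7)
c(y) = 4 + y
r(T, S) = 3 + (S + T)/(-7 + S + T) (r(T, S) = 3 + (S + T)/(T + (S - 7)) = 3 + (S + T)/(T + (-7 + S)) = 3 + (S + T)/(-7 + S + T))
1/(r(c(17), 72) + 84645) = 1/((-21 + 4*72 + 4*(4 + 17))/(-7 + 72 + (4 + 17)) + 84645) = 1/((-21 + 288 + 4*21)/(-7 + 72 + 21) + 84645) = 1/((-21 + 288 + 84)/86 + 84645) = 1/((1/86)*351 + 84645) = 1/(351/86 + 84645) = 1/(7279821/86) = 86/7279821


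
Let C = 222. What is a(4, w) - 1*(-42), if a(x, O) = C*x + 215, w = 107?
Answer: 1145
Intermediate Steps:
a(x, O) = 215 + 222*x (a(x, O) = 222*x + 215 = 215 + 222*x)
a(4, w) - 1*(-42) = (215 + 222*4) - 1*(-42) = (215 + 888) + 42 = 1103 + 42 = 1145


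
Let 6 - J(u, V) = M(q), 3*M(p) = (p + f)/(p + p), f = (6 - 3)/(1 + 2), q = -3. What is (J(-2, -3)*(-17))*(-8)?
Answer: 7208/9 ≈ 800.89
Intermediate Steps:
f = 1 (f = 3/3 = 3*(⅓) = 1)
M(p) = (1 + p)/(6*p) (M(p) = ((p + 1)/(p + p))/3 = ((1 + p)/((2*p)))/3 = ((1 + p)*(1/(2*p)))/3 = ((1 + p)/(2*p))/3 = (1 + p)/(6*p))
J(u, V) = 53/9 (J(u, V) = 6 - (1 - 3)/(6*(-3)) = 6 - (-1)*(-2)/(6*3) = 6 - 1*⅑ = 6 - ⅑ = 53/9)
(J(-2, -3)*(-17))*(-8) = ((53/9)*(-17))*(-8) = -901/9*(-8) = 7208/9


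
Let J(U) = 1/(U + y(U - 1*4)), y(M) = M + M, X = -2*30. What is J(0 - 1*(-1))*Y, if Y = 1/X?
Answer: 1/300 ≈ 0.0033333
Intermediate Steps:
X = -60
y(M) = 2*M
J(U) = 1/(-8 + 3*U) (J(U) = 1/(U + 2*(U - 1*4)) = 1/(U + 2*(U - 4)) = 1/(U + 2*(-4 + U)) = 1/(U + (-8 + 2*U)) = 1/(-8 + 3*U))
Y = -1/60 (Y = 1/(-60) = -1/60 ≈ -0.016667)
J(0 - 1*(-1))*Y = -1/60/(-8 + 3*(0 - 1*(-1))) = -1/60/(-8 + 3*(0 + 1)) = -1/60/(-8 + 3*1) = -1/60/(-8 + 3) = -1/60/(-5) = -⅕*(-1/60) = 1/300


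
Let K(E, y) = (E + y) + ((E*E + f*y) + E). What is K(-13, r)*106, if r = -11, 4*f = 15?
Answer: 19239/2 ≈ 9619.5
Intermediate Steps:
f = 15/4 (f = (¼)*15 = 15/4 ≈ 3.7500)
K(E, y) = E² + 2*E + 19*y/4 (K(E, y) = (E + y) + ((E*E + 15*y/4) + E) = (E + y) + ((E² + 15*y/4) + E) = (E + y) + (E + E² + 15*y/4) = E² + 2*E + 19*y/4)
K(-13, r)*106 = ((-13)² + 2*(-13) + (19/4)*(-11))*106 = (169 - 26 - 209/4)*106 = (363/4)*106 = 19239/2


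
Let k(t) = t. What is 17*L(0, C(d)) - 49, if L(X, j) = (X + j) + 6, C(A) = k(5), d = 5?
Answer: 138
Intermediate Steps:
C(A) = 5
L(X, j) = 6 + X + j
17*L(0, C(d)) - 49 = 17*(6 + 0 + 5) - 49 = 17*11 - 49 = 187 - 49 = 138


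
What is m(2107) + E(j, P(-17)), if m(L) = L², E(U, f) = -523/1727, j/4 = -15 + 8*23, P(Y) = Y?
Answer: 7666927900/1727 ≈ 4.4394e+6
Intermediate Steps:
j = 676 (j = 4*(-15 + 8*23) = 4*(-15 + 184) = 4*169 = 676)
E(U, f) = -523/1727 (E(U, f) = -523*1/1727 = -523/1727)
m(2107) + E(j, P(-17)) = 2107² - 523/1727 = 4439449 - 523/1727 = 7666927900/1727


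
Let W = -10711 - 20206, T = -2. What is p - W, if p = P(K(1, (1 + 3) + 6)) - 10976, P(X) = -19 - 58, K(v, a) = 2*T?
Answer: 19864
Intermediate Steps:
K(v, a) = -4 (K(v, a) = 2*(-2) = -4)
P(X) = -77
W = -30917
p = -11053 (p = -77 - 10976 = -11053)
p - W = -11053 - 1*(-30917) = -11053 + 30917 = 19864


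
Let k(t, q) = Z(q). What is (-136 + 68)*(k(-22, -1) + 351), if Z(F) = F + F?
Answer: -23732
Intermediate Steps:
Z(F) = 2*F
k(t, q) = 2*q
(-136 + 68)*(k(-22, -1) + 351) = (-136 + 68)*(2*(-1) + 351) = -68*(-2 + 351) = -68*349 = -23732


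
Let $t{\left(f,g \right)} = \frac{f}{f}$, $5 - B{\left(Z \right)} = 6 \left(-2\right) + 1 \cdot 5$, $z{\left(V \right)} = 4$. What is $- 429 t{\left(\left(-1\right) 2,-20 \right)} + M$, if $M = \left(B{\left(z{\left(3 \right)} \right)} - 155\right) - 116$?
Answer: $-688$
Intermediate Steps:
$B{\left(Z \right)} = 12$ ($B{\left(Z \right)} = 5 - \left(6 \left(-2\right) + 1 \cdot 5\right) = 5 - \left(-12 + 5\right) = 5 - -7 = 5 + 7 = 12$)
$t{\left(f,g \right)} = 1$
$M = -259$ ($M = \left(12 - 155\right) - 116 = -143 - 116 = -259$)
$- 429 t{\left(\left(-1\right) 2,-20 \right)} + M = \left(-429\right) 1 - 259 = -429 - 259 = -688$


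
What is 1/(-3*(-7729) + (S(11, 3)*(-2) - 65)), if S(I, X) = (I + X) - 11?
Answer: 1/23116 ≈ 4.3260e-5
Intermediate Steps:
S(I, X) = -11 + I + X
1/(-3*(-7729) + (S(11, 3)*(-2) - 65)) = 1/(-3*(-7729) + ((-11 + 11 + 3)*(-2) - 65)) = 1/(23187 + (3*(-2) - 65)) = 1/(23187 + (-6 - 65)) = 1/(23187 - 71) = 1/23116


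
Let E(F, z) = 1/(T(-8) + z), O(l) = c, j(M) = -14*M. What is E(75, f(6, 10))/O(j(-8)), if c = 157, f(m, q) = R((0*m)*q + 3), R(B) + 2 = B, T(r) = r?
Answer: -1/1099 ≈ -0.00090992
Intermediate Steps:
R(B) = -2 + B
f(m, q) = 1 (f(m, q) = -2 + ((0*m)*q + 3) = -2 + (0*q + 3) = -2 + (0 + 3) = -2 + 3 = 1)
O(l) = 157
E(F, z) = 1/(-8 + z)
E(75, f(6, 10))/O(j(-8)) = 1/((-8 + 1)*157) = (1/157)/(-7) = -⅐*1/157 = -1/1099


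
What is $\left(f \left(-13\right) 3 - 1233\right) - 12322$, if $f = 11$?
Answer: $-13984$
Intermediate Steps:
$\left(f \left(-13\right) 3 - 1233\right) - 12322 = \left(11 \left(-13\right) 3 - 1233\right) - 12322 = \left(\left(-143\right) 3 - 1233\right) - 12322 = \left(-429 - 1233\right) - 12322 = -1662 - 12322 = -13984$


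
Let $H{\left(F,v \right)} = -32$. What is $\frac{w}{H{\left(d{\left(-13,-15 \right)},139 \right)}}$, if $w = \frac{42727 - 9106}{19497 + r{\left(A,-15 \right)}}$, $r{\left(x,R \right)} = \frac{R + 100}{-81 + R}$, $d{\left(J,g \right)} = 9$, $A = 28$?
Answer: $- \frac{100863}{1871627} \approx -0.053891$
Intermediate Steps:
$r{\left(x,R \right)} = \frac{100 + R}{-81 + R}$
$w = \frac{3227616}{1871627}$ ($w = \frac{42727 - 9106}{19497 + \frac{100 - 15}{-81 - 15}} = \frac{33621}{19497 + \frac{1}{-96} \cdot 85} = \frac{33621}{19497 - \frac{85}{96}} = \frac{33621}{\frac{1871627}{96}} = 33621 \cdot \frac{96}{1871627} = \frac{3227616}{1871627} \approx 1.7245$)
$\frac{w}{H{\left(d{\left(-13,-15 \right)},139 \right)}} = \frac{3227616}{1871627 \left(-32\right)} = \frac{3227616}{1871627} \left(- \frac{1}{32}\right) = - \frac{100863}{1871627}$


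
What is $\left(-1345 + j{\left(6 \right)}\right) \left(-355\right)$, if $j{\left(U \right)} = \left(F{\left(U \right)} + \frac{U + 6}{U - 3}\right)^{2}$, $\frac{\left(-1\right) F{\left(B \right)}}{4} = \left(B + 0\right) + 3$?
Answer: $113955$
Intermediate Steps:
$F{\left(B \right)} = -12 - 4 B$ ($F{\left(B \right)} = - 4 \left(\left(B + 0\right) + 3\right) = - 4 \left(B + 3\right) = - 4 \left(3 + B\right) = -12 - 4 B$)
$j{\left(U \right)} = \left(-12 - 4 U + \frac{6 + U}{-3 + U}\right)^{2}$ ($j{\left(U \right)} = \left(\left(-12 - 4 U\right) + \frac{U + 6}{U - 3}\right)^{2} = \left(\left(-12 - 4 U\right) + \frac{6 + U}{-3 + U}\right)^{2} = \left(-12 - 4 U + \frac{6 + U}{-3 + U}\right)^{2}$)
$\left(-1345 + j{\left(6 \right)}\right) \left(-355\right) = \left(-1345 + \frac{\left(42 + 6 - 4 \cdot 6^{2}\right)^{2}}{\left(-3 + 6\right)^{2}}\right) \left(-355\right) = \left(-1345 + \frac{\left(42 + 6 - 144\right)^{2}}{9}\right) \left(-355\right) = \left(-1345 + \frac{\left(-96\right)^{2}}{9}\right) \left(-355\right) = \left(-1345 + \frac{1}{9} \cdot 9216\right) \left(-355\right) = \left(-1345 + 1024\right) \left(-355\right) = \left(-321\right) \left(-355\right) = 113955$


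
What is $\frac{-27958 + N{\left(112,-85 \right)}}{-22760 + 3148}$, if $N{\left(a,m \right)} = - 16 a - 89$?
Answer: $\frac{29839}{19612} \approx 1.5215$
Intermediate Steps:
$N{\left(a,m \right)} = -89 - 16 a$
$\frac{-27958 + N{\left(112,-85 \right)}}{-22760 + 3148} = \frac{-27958 - 1881}{-22760 + 3148} = \frac{-27958 - 1881}{-19612} = \left(-27958 - 1881\right) \left(- \frac{1}{19612}\right) = \left(-29839\right) \left(- \frac{1}{19612}\right) = \frac{29839}{19612}$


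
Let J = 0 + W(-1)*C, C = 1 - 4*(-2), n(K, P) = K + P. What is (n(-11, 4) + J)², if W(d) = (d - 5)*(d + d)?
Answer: 10201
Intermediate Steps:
C = 9 (C = 1 + 8 = 9)
W(d) = 2*d*(-5 + d) (W(d) = (-5 + d)*(2*d) = 2*d*(-5 + d))
J = 108 (J = 0 + (2*(-1)*(-5 - 1))*9 = 0 + (2*(-1)*(-6))*9 = 0 + 12*9 = 0 + 108 = 108)
(n(-11, 4) + J)² = ((-11 + 4) + 108)² = (-7 + 108)² = 101² = 10201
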